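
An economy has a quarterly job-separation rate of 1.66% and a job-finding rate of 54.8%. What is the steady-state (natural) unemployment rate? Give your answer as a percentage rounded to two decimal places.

At steady state the flows balance: s·E = f·U, so U/(E+U) = s/(s+f).
u* = 1.66 / (1.66 + 54.8) = 1.66 / 56.46 = 2.94%.

Steady-state unemployment rate ≈ 2.94%.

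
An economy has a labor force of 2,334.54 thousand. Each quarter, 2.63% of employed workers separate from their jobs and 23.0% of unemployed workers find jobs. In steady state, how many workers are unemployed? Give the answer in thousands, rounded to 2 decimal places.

About 239.56 thousand are unemployed in steady state.

Steady-state unemployment rate u* = s/(s+f) = 2.63/(2.63+23.0) = 0.102614.
Unemployed = u* × labor force = 0.102614 × 2,334.54 ≈ 239.56 thousand.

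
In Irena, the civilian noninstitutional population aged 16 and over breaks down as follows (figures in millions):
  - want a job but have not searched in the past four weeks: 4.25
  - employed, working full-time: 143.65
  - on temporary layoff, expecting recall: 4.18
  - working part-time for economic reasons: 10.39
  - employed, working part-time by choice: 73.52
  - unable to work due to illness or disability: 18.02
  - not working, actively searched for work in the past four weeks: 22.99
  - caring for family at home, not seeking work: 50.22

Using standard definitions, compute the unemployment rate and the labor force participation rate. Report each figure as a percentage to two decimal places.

Employed = 143.65 + 10.39 + 73.52 = 227.56 million (anyone who worked, including part-time for economic reasons, counts as employed).
Unemployed = 4.18 + 22.99 = 27.17 million (jobless and actively searching, or on temporary layoff).
Labor force = 227.56 + 27.17 = 254.73 million.
Not in labor force = 4.25 + 18.02 + 50.22 = 72.49 million (those not working and not actively searching are outside the labor force — including those who want a job but have given up searching).
Civilian working-age population = 254.73 + 72.49 = 327.22 million.
Unemployment rate = 27.17 / 254.73 = 10.67%.
Labor force participation rate = 254.73 / 327.22 = 77.85%.

Unemployment rate ≈ 10.67%; labor force participation rate ≈ 77.85%.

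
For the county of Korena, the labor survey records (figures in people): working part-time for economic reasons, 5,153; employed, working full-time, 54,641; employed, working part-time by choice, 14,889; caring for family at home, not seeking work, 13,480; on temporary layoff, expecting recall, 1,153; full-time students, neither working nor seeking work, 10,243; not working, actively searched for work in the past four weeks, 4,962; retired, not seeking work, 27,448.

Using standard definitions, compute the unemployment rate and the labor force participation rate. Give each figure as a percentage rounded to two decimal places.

Unemployment rate ≈ 7.57%; labor force participation rate ≈ 61.22%.

Employed = 5,153 + 54,641 + 14,889 = 74,683 (anyone who worked, including part-time for economic reasons, counts as employed).
Unemployed = 1,153 + 4,962 = 6,115 (jobless and actively searching, or on temporary layoff).
Labor force = 74,683 + 6,115 = 80,798.
Not in labor force = 13,480 + 10,243 + 27,448 = 51,171 (those not working and not actively searching are outside the labor force).
Civilian working-age population = 80,798 + 51,171 = 131,969.
Unemployment rate = 6,115 / 80,798 = 7.57%.
Labor force participation rate = 80,798 / 131,969 = 61.22%.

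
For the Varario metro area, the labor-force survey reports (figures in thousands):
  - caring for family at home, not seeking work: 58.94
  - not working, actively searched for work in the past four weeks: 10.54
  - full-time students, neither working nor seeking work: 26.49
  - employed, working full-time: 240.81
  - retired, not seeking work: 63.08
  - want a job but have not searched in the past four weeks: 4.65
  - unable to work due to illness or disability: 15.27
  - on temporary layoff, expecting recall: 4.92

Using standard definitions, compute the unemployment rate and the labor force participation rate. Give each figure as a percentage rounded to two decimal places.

Employed = 240.81 thousand.
Unemployed = 10.54 + 4.92 = 15.46 thousand (jobless and actively searching, or on temporary layoff).
Labor force = 240.81 + 15.46 = 256.27 thousand.
Not in labor force = 58.94 + 26.49 + 63.08 + 4.65 + 15.27 = 168.43 thousand (those not working and not actively searching are outside the labor force — including those who want a job but have given up searching).
Civilian working-age population = 256.27 + 168.43 = 424.70 thousand.
Unemployment rate = 15.46 / 256.27 = 6.03%.
Labor force participation rate = 256.27 / 424.70 = 60.34%.

Unemployment rate ≈ 6.03%; labor force participation rate ≈ 60.34%.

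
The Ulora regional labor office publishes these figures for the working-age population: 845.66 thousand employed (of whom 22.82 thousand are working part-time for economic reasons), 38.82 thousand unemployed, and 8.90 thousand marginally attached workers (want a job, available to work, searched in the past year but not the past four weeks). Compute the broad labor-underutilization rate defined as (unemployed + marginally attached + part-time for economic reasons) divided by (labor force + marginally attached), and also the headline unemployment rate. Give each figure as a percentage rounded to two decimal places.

Broad underutilization rate ≈ 7.90%; headline unemployment rate ≈ 4.39%.

Labor force = 845.66 + 38.82 = 884.48 thousand.
Numerator = 38.82 + 8.90 + 22.82 = 70.54 thousand.
Denominator = 884.48 + 8.90 = 893.38 thousand.
Broad rate = 70.54 / 893.38 = 7.90%.
Headline unemployment rate = 38.82 / 884.48 = 4.39%.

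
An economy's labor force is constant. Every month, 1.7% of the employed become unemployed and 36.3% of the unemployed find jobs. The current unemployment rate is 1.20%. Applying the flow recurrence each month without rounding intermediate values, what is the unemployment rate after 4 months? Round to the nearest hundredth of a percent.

Unemployment rate after four months ≈ 3.99%.

With a fixed labor force, u_{t+1} = u_t + s·(1−u_t) − f·u_t = u_t·(1−s−f) + s.
Here 1−s−f = 0.620 and s = 0.017.
u_1 = 0.012000 × 0.620 + 0.017 = 0.024440.
u_2 = 0.024440 × 0.620 + 0.017 = 0.032153.
u_3 = 0.032153 × 0.620 + 0.017 = 0.036935.
u_4 = 0.036935 × 0.620 + 0.017 = 0.039900.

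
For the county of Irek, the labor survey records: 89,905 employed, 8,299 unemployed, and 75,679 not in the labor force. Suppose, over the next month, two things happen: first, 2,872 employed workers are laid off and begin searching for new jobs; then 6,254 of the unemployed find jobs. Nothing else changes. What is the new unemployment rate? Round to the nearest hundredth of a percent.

Initially, labor force = 89,905 + 8,299 = 98,204, so u = 8,299/98,204 = 8.45%.
After the first change, employed falls and unemployed rises by 2,872; labor force unchanged → E = 87,033, U = 11,171, labor force = 98,204.
After the second change, unemployed falls and employed rises by 6,254; labor force unchanged → E = 93,287, U = 4,917, labor force = 98,204.
New unemployment rate = 4,917 / 98,204 = 5.01%.

New unemployment rate ≈ 5.01%.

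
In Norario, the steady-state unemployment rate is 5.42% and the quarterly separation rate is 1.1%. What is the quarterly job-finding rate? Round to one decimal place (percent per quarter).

From u* = s/(s+f): f = s·(1−u)/u.
f = 1.1 × (1 − 0.0542) / 0.0542 = 1.0404 / 0.0542 ≈ 19.2% per quarter.

Job-finding rate ≈ 19.2% per quarter.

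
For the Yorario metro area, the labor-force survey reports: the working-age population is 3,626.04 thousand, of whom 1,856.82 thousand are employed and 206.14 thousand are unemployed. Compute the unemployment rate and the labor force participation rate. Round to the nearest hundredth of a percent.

Unemployment rate ≈ 9.99%; labor force participation rate ≈ 56.89%.

Labor force = employed + unemployed = 1,856.82 + 206.14 = 2,062.96 thousand.
Unemployment rate = 206.14 / 2,062.96 = 9.99%.
Labor force participation rate = 2,062.96 / 3,626.04 = 56.89%.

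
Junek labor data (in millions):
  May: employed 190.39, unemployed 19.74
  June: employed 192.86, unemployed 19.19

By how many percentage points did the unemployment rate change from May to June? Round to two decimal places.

The unemployment rate changed by −0.34 percentage points.

May: labor force = 190.39 + 19.74 = 210.13; u = 19.74/210.13 = 9.39%.
June: labor force = 192.86 + 19.19 = 212.05; u = 19.19/212.05 = 9.05%.
Change = 9.05% − 9.39% = −0.34 pp.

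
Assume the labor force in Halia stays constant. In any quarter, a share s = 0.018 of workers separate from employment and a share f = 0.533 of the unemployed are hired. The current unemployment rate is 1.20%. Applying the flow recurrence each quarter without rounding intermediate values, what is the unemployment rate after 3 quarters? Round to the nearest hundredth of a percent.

With a fixed labor force, u_{t+1} = u_t + s·(1−u_t) − f·u_t = u_t·(1−s−f) + s.
Here 1−s−f = 0.449 and s = 0.018.
u_1 = 0.012000 × 0.449 + 0.018 = 0.023388.
u_2 = 0.023388 × 0.449 + 0.018 = 0.028501.
u_3 = 0.028501 × 0.449 + 0.018 = 0.030797.

Unemployment rate after three quarters ≈ 3.08%.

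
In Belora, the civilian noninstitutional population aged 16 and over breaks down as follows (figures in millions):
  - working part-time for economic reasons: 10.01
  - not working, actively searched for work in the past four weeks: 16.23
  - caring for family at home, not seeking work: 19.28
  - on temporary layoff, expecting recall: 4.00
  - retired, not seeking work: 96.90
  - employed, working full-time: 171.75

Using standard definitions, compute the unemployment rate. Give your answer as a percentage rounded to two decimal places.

Unemployment rate ≈ 10.02%.

Employed = 10.01 + 171.75 = 181.76 million (anyone who worked, including part-time for economic reasons, counts as employed).
Unemployed = 16.23 + 4.00 = 20.23 million (jobless and actively searching, or on temporary layoff).
Labor force = 181.76 + 20.23 = 201.99 million.
Unemployment rate = 20.23 / 201.99 = 10.02%.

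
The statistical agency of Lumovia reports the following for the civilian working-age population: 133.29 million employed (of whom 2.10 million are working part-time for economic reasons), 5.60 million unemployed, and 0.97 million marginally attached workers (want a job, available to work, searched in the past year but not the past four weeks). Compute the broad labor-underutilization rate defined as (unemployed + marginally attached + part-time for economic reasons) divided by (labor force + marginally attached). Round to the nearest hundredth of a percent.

Labor force = 133.29 + 5.60 = 138.89 million.
Numerator = 5.60 + 0.97 + 2.10 = 8.67 million.
Denominator = 138.89 + 0.97 = 139.86 million.
Broad rate = 8.67 / 139.86 = 6.20%.

Broad underutilization rate ≈ 6.20%.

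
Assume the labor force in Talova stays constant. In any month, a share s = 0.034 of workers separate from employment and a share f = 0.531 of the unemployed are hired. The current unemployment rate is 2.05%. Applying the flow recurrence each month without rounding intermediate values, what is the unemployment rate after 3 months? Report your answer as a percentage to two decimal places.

With a fixed labor force, u_{t+1} = u_t + s·(1−u_t) − f·u_t = u_t·(1−s−f) + s.
Here 1−s−f = 0.435 and s = 0.034.
u_1 = 0.020500 × 0.435 + 0.034 = 0.042918.
u_2 = 0.042918 × 0.435 + 0.034 = 0.052669.
u_3 = 0.052669 × 0.435 + 0.034 = 0.056911.

Unemployment rate after three months ≈ 5.69%.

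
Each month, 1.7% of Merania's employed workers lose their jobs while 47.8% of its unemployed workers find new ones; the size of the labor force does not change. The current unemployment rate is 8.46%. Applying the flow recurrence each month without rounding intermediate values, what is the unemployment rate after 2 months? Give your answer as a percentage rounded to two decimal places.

Unemployment rate after two months ≈ 4.72%.

With a fixed labor force, u_{t+1} = u_t + s·(1−u_t) − f·u_t = u_t·(1−s−f) + s.
Here 1−s−f = 0.505 and s = 0.017.
u_1 = 0.084600 × 0.505 + 0.017 = 0.059723.
u_2 = 0.059723 × 0.505 + 0.017 = 0.047160.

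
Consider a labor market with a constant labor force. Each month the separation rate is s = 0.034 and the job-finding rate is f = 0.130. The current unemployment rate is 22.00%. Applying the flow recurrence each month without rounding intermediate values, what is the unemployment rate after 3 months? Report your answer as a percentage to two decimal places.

With a fixed labor force, u_{t+1} = u_t + s·(1−u_t) − f·u_t = u_t·(1−s−f) + s.
Here 1−s−f = 0.836 and s = 0.034.
u_1 = 0.220000 × 0.836 + 0.034 = 0.217920.
u_2 = 0.217920 × 0.836 + 0.034 = 0.216181.
u_3 = 0.216181 × 0.836 + 0.034 = 0.214727.

Unemployment rate after three months ≈ 21.47%.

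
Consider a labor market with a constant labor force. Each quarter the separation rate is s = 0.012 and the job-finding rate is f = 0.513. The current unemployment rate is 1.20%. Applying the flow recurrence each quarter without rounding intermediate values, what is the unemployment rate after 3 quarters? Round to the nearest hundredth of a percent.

Unemployment rate after three quarters ≈ 2.17%.

With a fixed labor force, u_{t+1} = u_t + s·(1−u_t) − f·u_t = u_t·(1−s−f) + s.
Here 1−s−f = 0.475 and s = 0.012.
u_1 = 0.012000 × 0.475 + 0.012 = 0.017700.
u_2 = 0.017700 × 0.475 + 0.012 = 0.020408.
u_3 = 0.020408 × 0.475 + 0.012 = 0.021694.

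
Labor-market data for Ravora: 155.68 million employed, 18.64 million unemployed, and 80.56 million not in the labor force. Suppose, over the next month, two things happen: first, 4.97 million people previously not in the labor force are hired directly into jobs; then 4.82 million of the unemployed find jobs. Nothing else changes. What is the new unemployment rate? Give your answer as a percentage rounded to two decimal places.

New unemployment rate ≈ 7.71%.

Initially, labor force = 155.68 + 18.64 = 174.32 million, so u = 18.64/174.32 = 10.69%.
After the first change, employed and labor force both rise by 4.97; unemployed unchanged → E = 160.65, U = 18.64, labor force = 179.29 million.
After the second change, unemployed falls and employed rises by 4.82; labor force unchanged → E = 165.47, U = 13.82, labor force = 179.29 million.
New unemployment rate = 13.82 / 179.29 = 7.71%.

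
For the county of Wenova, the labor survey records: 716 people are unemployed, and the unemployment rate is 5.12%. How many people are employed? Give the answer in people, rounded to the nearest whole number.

Labor force = U / u = 716 / 0.0512 ≈ 13,984.
Employed = labor force − unemployed = 13,984 − 716 = 13,268.

About 13,268 are employed.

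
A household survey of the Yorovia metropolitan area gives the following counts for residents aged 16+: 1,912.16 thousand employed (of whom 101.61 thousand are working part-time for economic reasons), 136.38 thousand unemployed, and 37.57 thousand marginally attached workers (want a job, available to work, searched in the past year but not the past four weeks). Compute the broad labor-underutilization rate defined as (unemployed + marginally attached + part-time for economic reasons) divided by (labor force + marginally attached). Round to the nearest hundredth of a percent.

Broad underutilization rate ≈ 13.21%.

Labor force = 1,912.16 + 136.38 = 2,048.54 thousand.
Numerator = 136.38 + 37.57 + 101.61 = 275.56 thousand.
Denominator = 2,048.54 + 37.57 = 2,086.11 thousand.
Broad rate = 275.56 / 2,086.11 = 13.21%.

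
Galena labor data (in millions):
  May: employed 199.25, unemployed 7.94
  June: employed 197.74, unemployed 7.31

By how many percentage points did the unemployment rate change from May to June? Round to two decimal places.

May: labor force = 199.25 + 7.94 = 207.19; u = 7.94/207.19 = 3.83%.
June: labor force = 197.74 + 7.31 = 205.05; u = 7.31/205.05 = 3.56%.
Change = 3.56% − 3.83% = −0.27 pp.

The unemployment rate changed by −0.27 percentage points.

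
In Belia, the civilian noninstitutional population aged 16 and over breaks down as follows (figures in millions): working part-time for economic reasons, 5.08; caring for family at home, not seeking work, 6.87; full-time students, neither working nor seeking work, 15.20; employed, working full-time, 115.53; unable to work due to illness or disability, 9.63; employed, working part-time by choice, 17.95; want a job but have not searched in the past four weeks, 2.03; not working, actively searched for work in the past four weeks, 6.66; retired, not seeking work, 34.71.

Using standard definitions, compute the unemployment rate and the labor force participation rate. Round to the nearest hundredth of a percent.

Employed = 5.08 + 115.53 + 17.95 = 138.56 million (anyone who worked, including part-time for economic reasons, counts as employed).
Unemployed = 6.66 million.
Labor force = 138.56 + 6.66 = 145.22 million.
Not in labor force = 6.87 + 15.20 + 9.63 + 2.03 + 34.71 = 68.44 million (those not working and not actively searching are outside the labor force — including those who want a job but have given up searching).
Civilian working-age population = 145.22 + 68.44 = 213.66 million.
Unemployment rate = 6.66 / 145.22 = 4.59%.
Labor force participation rate = 145.22 / 213.66 = 67.97%.

Unemployment rate ≈ 4.59%; labor force participation rate ≈ 67.97%.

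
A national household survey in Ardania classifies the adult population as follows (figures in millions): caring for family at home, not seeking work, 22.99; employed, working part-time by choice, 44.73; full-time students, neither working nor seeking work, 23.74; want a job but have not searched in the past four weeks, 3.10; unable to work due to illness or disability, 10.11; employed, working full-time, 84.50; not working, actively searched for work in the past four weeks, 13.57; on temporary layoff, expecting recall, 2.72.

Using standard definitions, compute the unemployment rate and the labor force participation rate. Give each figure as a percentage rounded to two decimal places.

Unemployment rate ≈ 11.19%; labor force participation rate ≈ 70.83%.

Employed = 44.73 + 84.50 = 129.23 million.
Unemployed = 13.57 + 2.72 = 16.29 million (jobless and actively searching, or on temporary layoff).
Labor force = 129.23 + 16.29 = 145.52 million.
Not in labor force = 22.99 + 23.74 + 3.10 + 10.11 = 59.94 million (those not working and not actively searching are outside the labor force — including those who want a job but have given up searching).
Civilian working-age population = 145.52 + 59.94 = 205.46 million.
Unemployment rate = 16.29 / 145.52 = 11.19%.
Labor force participation rate = 145.52 / 205.46 = 70.83%.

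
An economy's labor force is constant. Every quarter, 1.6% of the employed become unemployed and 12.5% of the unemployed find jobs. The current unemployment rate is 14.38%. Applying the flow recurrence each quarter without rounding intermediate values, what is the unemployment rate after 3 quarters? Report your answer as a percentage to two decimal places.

With a fixed labor force, u_{t+1} = u_t + s·(1−u_t) − f·u_t = u_t·(1−s−f) + s.
Here 1−s−f = 0.859 and s = 0.016.
u_1 = 0.143800 × 0.859 + 0.016 = 0.139524.
u_2 = 0.139524 × 0.859 + 0.016 = 0.135851.
u_3 = 0.135851 × 0.859 + 0.016 = 0.132696.

Unemployment rate after three quarters ≈ 13.27%.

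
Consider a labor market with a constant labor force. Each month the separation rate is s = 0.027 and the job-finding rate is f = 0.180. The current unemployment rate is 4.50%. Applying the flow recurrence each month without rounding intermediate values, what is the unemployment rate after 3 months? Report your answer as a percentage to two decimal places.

Unemployment rate after three months ≈ 8.78%.

With a fixed labor force, u_{t+1} = u_t + s·(1−u_t) − f·u_t = u_t·(1−s−f) + s.
Here 1−s−f = 0.793 and s = 0.027.
u_1 = 0.045000 × 0.793 + 0.027 = 0.062685.
u_2 = 0.062685 × 0.793 + 0.027 = 0.076709.
u_3 = 0.076709 × 0.793 + 0.027 = 0.087830.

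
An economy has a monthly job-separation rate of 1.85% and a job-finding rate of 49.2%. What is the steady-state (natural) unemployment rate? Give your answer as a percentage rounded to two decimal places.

At steady state the flows balance: s·E = f·U, so U/(E+U) = s/(s+f).
u* = 1.85 / (1.85 + 49.2) = 1.85 / 51.05 = 3.62%.

Steady-state unemployment rate ≈ 3.62%.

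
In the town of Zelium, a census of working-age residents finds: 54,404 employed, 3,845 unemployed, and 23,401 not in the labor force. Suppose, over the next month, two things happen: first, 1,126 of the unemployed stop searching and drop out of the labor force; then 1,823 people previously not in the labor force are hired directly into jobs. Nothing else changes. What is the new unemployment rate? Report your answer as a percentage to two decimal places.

New unemployment rate ≈ 4.61%.

Initially, labor force = 54,404 + 3,845 = 58,249, so u = 3,845/58,249 = 6.60%.
After the first change, unemployed and labor force both fall by 1,126 → E = 54,404, U = 2,719, labor force = 57,123.
After the second change, employed and labor force both rise by 1,823; unemployed unchanged → E = 56,227, U = 2,719, labor force = 58,946.
New unemployment rate = 2,719 / 58,946 = 4.61%.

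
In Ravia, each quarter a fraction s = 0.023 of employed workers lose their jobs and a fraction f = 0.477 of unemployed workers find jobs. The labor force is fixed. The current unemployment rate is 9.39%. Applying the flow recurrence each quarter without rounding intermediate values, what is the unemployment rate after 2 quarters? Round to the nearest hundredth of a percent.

Unemployment rate after two quarters ≈ 5.80%.

With a fixed labor force, u_{t+1} = u_t + s·(1−u_t) − f·u_t = u_t·(1−s−f) + s.
Here 1−s−f = 0.500 and s = 0.023.
u_1 = 0.093900 × 0.500 + 0.023 = 0.069950.
u_2 = 0.069950 × 0.500 + 0.023 = 0.057975.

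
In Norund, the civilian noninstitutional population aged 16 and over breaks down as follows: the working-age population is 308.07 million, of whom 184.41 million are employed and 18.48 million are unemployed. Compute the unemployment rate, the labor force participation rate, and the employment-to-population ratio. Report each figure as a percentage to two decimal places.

Unemployment rate ≈ 9.11%; labor force participation rate ≈ 65.86%; employment-population ratio ≈ 59.86%.

Labor force = employed + unemployed = 184.41 + 18.48 = 202.89 million.
Unemployment rate = 18.48 / 202.89 = 9.11%.
Labor force participation rate = 202.89 / 308.07 = 65.86%.
Employment-population ratio = 184.41 / 308.07 = 59.86%.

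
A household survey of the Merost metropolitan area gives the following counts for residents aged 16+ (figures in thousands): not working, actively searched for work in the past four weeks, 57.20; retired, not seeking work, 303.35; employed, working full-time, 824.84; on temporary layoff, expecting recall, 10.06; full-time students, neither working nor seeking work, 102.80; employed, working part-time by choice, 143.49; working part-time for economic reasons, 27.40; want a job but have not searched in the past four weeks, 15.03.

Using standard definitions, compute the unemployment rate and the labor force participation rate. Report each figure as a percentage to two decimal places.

Employed = 824.84 + 143.49 + 27.40 = 995.73 thousand (anyone who worked, including part-time for economic reasons, counts as employed).
Unemployed = 57.20 + 10.06 = 67.26 thousand (jobless and actively searching, or on temporary layoff).
Labor force = 995.73 + 67.26 = 1,062.99 thousand.
Not in labor force = 303.35 + 102.80 + 15.03 = 421.18 thousand (those not working and not actively searching are outside the labor force — including those who want a job but have given up searching).
Civilian working-age population = 1,062.99 + 421.18 = 1,484.17 thousand.
Unemployment rate = 67.26 / 1,062.99 = 6.33%.
Labor force participation rate = 1,062.99 / 1,484.17 = 71.62%.

Unemployment rate ≈ 6.33%; labor force participation rate ≈ 71.62%.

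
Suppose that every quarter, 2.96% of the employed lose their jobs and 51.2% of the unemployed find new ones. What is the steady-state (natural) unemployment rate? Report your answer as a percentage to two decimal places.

Steady-state unemployment rate ≈ 5.47%.

At steady state the flows balance: s·E = f·U, so U/(E+U) = s/(s+f).
u* = 2.96 / (2.96 + 51.2) = 2.96 / 54.16 = 5.47%.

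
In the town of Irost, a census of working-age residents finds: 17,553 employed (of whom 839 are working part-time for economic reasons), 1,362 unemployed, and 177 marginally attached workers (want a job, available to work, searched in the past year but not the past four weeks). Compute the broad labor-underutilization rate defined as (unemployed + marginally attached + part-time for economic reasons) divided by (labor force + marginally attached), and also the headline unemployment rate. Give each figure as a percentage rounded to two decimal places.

Broad underutilization rate ≈ 12.46%; headline unemployment rate ≈ 7.20%.

Labor force = 17,553 + 1,362 = 18,915.
Numerator = 1,362 + 177 + 839 = 2,378.
Denominator = 18,915 + 177 = 19,092.
Broad rate = 2,378 / 19,092 = 12.46%.
Headline unemployment rate = 1,362 / 18,915 = 7.20%.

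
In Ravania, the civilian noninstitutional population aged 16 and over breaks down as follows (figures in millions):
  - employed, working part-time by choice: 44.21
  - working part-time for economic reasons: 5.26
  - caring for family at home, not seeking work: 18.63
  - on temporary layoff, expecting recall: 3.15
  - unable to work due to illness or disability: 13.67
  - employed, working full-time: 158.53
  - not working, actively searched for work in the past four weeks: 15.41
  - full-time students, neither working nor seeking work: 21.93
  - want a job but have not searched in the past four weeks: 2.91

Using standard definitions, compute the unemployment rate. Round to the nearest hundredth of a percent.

Unemployment rate ≈ 8.19%.

Employed = 44.21 + 5.26 + 158.53 = 208.00 million (anyone who worked, including part-time for economic reasons, counts as employed).
Unemployed = 3.15 + 15.41 = 18.56 million (jobless and actively searching, or on temporary layoff).
Labor force = 208.00 + 18.56 = 226.56 million.
Unemployment rate = 18.56 / 226.56 = 8.19%.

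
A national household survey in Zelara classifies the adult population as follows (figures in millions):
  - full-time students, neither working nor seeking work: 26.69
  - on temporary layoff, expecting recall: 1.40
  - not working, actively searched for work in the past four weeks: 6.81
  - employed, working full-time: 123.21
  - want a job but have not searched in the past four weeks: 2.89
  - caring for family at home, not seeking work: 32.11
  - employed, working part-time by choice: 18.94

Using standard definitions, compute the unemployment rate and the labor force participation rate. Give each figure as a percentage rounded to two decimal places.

Unemployment rate ≈ 5.46%; labor force participation rate ≈ 70.91%.

Employed = 123.21 + 18.94 = 142.15 million.
Unemployed = 1.40 + 6.81 = 8.21 million (jobless and actively searching, or on temporary layoff).
Labor force = 142.15 + 8.21 = 150.36 million.
Not in labor force = 26.69 + 2.89 + 32.11 = 61.69 million (those not working and not actively searching are outside the labor force — including those who want a job but have given up searching).
Civilian working-age population = 150.36 + 61.69 = 212.05 million.
Unemployment rate = 8.21 / 150.36 = 5.46%.
Labor force participation rate = 150.36 / 212.05 = 70.91%.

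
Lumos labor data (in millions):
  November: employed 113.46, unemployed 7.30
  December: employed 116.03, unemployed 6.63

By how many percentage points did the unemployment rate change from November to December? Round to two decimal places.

The unemployment rate changed by −0.64 percentage points.

November: labor force = 113.46 + 7.30 = 120.76; u = 7.30/120.76 = 6.05%.
December: labor force = 116.03 + 6.63 = 122.66; u = 6.63/122.66 = 5.41%.
Change = 5.41% − 6.05% = −0.64 pp.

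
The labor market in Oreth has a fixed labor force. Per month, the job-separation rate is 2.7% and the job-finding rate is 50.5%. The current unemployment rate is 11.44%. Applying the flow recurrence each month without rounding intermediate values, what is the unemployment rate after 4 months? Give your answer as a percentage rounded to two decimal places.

Unemployment rate after four months ≈ 5.38%.

With a fixed labor force, u_{t+1} = u_t + s·(1−u_t) − f·u_t = u_t·(1−s−f) + s.
Here 1−s−f = 0.468 and s = 0.027.
u_1 = 0.114400 × 0.468 + 0.027 = 0.080539.
u_2 = 0.080539 × 0.468 + 0.027 = 0.064692.
u_3 = 0.064692 × 0.468 + 0.027 = 0.057276.
u_4 = 0.057276 × 0.468 + 0.027 = 0.053805.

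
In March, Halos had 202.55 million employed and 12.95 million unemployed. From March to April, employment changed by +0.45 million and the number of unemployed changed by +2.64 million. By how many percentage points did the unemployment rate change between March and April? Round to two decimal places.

March: labor force = 202.55 + 12.95 = 215.50; u = 12.95/215.50 = 6.01%.
April: labor force = 203.00 + 15.59 = 218.59; u = 15.59/218.59 = 7.13%.
Change = 7.13% − 6.01% = +1.12 pp.

The unemployment rate changed by +1.12 percentage points.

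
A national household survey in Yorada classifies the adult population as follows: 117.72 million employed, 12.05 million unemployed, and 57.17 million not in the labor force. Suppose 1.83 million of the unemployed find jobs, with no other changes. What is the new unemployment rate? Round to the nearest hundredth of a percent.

New unemployment rate ≈ 7.88%.

Initially, labor force = 117.72 + 12.05 = 129.77 million, so u = 12.05/129.77 = 9.29%.
After the change, unemployed falls and employed rises by 1.83; labor force unchanged → E = 119.55, U = 10.22, labor force = 129.77 million.
New unemployment rate = 10.22 / 129.77 = 7.88%.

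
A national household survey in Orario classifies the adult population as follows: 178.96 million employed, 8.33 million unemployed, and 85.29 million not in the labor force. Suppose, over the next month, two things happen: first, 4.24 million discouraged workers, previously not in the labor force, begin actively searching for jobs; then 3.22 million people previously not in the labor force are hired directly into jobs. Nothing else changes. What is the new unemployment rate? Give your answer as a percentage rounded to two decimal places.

New unemployment rate ≈ 6.45%.

Initially, labor force = 178.96 + 8.33 = 187.29 million, so u = 8.33/187.29 = 4.45%.
After the first change, unemployed and labor force both rise by 4.24 → E = 178.96, U = 12.57, labor force = 191.53 million.
After the second change, employed and labor force both rise by 3.22; unemployed unchanged → E = 182.18, U = 12.57, labor force = 194.75 million.
New unemployment rate = 12.57 / 194.75 = 6.45%.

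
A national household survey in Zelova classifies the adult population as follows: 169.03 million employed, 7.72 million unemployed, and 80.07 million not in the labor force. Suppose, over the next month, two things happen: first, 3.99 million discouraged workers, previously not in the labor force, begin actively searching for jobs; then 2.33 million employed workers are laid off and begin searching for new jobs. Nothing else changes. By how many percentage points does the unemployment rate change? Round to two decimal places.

The unemployment rate changes by +3.40 percentage points.

Initially, labor force = 169.03 + 7.72 = 176.75 million, so u = 7.72/176.75 = 4.37%.
After the first change, unemployed and labor force both rise by 3.99 → E = 169.03, U = 11.71, labor force = 180.74 million.
After the second change, employed falls and unemployed rises by 2.33; labor force unchanged → E = 166.70, U = 14.04, labor force = 180.74 million.
New unemployment rate = 14.04 / 180.74 = 7.77%.
Change = 7.77% − 4.37% = +3.40 percentage points.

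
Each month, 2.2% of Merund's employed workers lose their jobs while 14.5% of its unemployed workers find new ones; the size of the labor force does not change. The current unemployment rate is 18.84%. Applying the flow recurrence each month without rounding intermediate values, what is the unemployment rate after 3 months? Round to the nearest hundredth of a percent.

Unemployment rate after three months ≈ 16.45%.

With a fixed labor force, u_{t+1} = u_t + s·(1−u_t) − f·u_t = u_t·(1−s−f) + s.
Here 1−s−f = 0.833 and s = 0.022.
u_1 = 0.188400 × 0.833 + 0.022 = 0.178937.
u_2 = 0.178937 × 0.833 + 0.022 = 0.171055.
u_3 = 0.171055 × 0.833 + 0.022 = 0.164489.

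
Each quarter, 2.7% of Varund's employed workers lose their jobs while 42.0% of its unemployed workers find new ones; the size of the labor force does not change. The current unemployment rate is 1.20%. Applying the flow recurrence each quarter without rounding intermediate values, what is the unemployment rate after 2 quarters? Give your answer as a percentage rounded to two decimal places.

With a fixed labor force, u_{t+1} = u_t + s·(1−u_t) − f·u_t = u_t·(1−s−f) + s.
Here 1−s−f = 0.553 and s = 0.027.
u_1 = 0.012000 × 0.553 + 0.027 = 0.033636.
u_2 = 0.033636 × 0.553 + 0.027 = 0.045601.

Unemployment rate after two quarters ≈ 4.56%.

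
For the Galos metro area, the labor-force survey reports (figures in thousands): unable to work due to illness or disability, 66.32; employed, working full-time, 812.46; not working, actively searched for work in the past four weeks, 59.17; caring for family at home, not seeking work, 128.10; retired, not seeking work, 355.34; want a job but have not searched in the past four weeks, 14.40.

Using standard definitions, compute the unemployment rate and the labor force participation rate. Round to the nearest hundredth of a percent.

Unemployment rate ≈ 6.79%; labor force participation rate ≈ 60.71%.

Employed = 812.46 thousand.
Unemployed = 59.17 thousand.
Labor force = 812.46 + 59.17 = 871.63 thousand.
Not in labor force = 66.32 + 128.10 + 355.34 + 14.40 = 564.16 thousand (those not working and not actively searching are outside the labor force — including those who want a job but have given up searching).
Civilian working-age population = 871.63 + 564.16 = 1,435.79 thousand.
Unemployment rate = 59.17 / 871.63 = 6.79%.
Labor force participation rate = 871.63 / 1,435.79 = 60.71%.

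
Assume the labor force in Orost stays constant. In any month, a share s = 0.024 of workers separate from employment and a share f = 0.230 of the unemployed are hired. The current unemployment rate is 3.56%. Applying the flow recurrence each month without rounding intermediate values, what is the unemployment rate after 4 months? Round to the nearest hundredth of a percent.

With a fixed labor force, u_{t+1} = u_t + s·(1−u_t) − f·u_t = u_t·(1−s−f) + s.
Here 1−s−f = 0.746 and s = 0.024.
u_1 = 0.035600 × 0.746 + 0.024 = 0.050558.
u_2 = 0.050558 × 0.746 + 0.024 = 0.061716.
u_3 = 0.061716 × 0.746 + 0.024 = 0.070040.
u_4 = 0.070040 × 0.746 + 0.024 = 0.076250.

Unemployment rate after four months ≈ 7.62%.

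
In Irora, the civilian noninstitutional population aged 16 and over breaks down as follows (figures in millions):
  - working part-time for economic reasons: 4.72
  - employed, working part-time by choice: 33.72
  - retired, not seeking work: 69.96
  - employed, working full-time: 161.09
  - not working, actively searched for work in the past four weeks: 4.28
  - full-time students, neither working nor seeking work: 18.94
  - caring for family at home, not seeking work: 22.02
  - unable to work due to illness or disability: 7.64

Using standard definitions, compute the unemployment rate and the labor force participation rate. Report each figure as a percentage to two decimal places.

Employed = 4.72 + 33.72 + 161.09 = 199.53 million (anyone who worked, including part-time for economic reasons, counts as employed).
Unemployed = 4.28 million.
Labor force = 199.53 + 4.28 = 203.81 million.
Not in labor force = 69.96 + 18.94 + 22.02 + 7.64 = 118.56 million (those not working and not actively searching are outside the labor force).
Civilian working-age population = 203.81 + 118.56 = 322.37 million.
Unemployment rate = 4.28 / 203.81 = 2.10%.
Labor force participation rate = 203.81 / 322.37 = 63.22%.

Unemployment rate ≈ 2.10%; labor force participation rate ≈ 63.22%.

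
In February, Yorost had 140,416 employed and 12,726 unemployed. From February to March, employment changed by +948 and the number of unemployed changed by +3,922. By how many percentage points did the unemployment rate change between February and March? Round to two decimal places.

February: labor force = 140,416 + 12,726 = 153,142; u = 12,726/153,142 = 8.31%.
March: labor force = 141,364 + 16,648 = 158,012; u = 16,648/158,012 = 10.54%.
Change = 10.54% − 8.31% = +2.23 pp.

The unemployment rate changed by +2.23 percentage points.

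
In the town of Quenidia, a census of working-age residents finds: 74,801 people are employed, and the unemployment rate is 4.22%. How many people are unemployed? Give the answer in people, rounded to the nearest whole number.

Let U be the number unemployed. The labor force is E + U, and U/(E+U) = 0.0422.
So U = 0.0422 × 74,801 / (1 − 0.0422) = 3156.60 / 0.9578 ≈ 3,296.

About 3,296 are unemployed.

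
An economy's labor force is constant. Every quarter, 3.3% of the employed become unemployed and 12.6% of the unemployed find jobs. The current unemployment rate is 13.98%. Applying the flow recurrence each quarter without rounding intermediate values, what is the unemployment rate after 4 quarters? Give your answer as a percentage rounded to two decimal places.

With a fixed labor force, u_{t+1} = u_t + s·(1−u_t) − f·u_t = u_t·(1−s−f) + s.
Here 1−s−f = 0.841 and s = 0.033.
u_1 = 0.139800 × 0.841 + 0.033 = 0.150572.
u_2 = 0.150572 × 0.841 + 0.033 = 0.159631.
u_3 = 0.159631 × 0.841 + 0.033 = 0.167250.
u_4 = 0.167250 × 0.841 + 0.033 = 0.173657.

Unemployment rate after four quarters ≈ 17.37%.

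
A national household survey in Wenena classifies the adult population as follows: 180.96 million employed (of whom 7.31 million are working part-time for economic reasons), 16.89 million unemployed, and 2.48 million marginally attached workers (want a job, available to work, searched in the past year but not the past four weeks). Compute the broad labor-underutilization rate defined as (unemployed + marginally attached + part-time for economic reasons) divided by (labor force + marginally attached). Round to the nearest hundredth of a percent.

Broad underutilization rate ≈ 13.32%.

Labor force = 180.96 + 16.89 = 197.85 million.
Numerator = 16.89 + 2.48 + 7.31 = 26.68 million.
Denominator = 197.85 + 2.48 = 200.33 million.
Broad rate = 26.68 / 200.33 = 13.32%.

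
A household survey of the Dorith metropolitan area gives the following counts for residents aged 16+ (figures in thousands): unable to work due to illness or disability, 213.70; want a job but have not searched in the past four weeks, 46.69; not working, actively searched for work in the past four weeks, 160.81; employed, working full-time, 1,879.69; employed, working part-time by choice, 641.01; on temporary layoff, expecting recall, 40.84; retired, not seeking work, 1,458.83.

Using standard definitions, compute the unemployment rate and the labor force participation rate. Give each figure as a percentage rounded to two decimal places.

Employed = 1,879.69 + 641.01 = 2,520.70 thousand.
Unemployed = 160.81 + 40.84 = 201.65 thousand (jobless and actively searching, or on temporary layoff).
Labor force = 2,520.70 + 201.65 = 2,722.35 thousand.
Not in labor force = 213.70 + 46.69 + 1,458.83 = 1,719.22 thousand (those not working and not actively searching are outside the labor force — including those who want a job but have given up searching).
Civilian working-age population = 2,722.35 + 1,719.22 = 4,441.57 thousand.
Unemployment rate = 201.65 / 2,722.35 = 7.41%.
Labor force participation rate = 2,722.35 / 4,441.57 = 61.29%.

Unemployment rate ≈ 7.41%; labor force participation rate ≈ 61.29%.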